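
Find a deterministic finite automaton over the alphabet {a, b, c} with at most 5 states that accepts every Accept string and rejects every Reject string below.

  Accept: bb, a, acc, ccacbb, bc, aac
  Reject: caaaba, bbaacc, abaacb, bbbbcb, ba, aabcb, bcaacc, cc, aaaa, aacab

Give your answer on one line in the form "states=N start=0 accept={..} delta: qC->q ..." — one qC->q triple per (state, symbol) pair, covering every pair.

states=5 start=0 accept={1,3,4} delta: 0a->1 0b->1 0c->0 1a->2 1b->1 1c->3 2a->2 2b->1 2c->4 3a->1 3b->0 3c->1 4a->3 4b->0 4c->0

Grow the machine one transition at a time. Run the examples from 0; the earliest place one falls off (shortest prefix, ties alphabetical) gets sent to the lowest-numbered state that keeps every Accept/Reject pair distinguishable — a pair clashes when both reach the same state with identical unread suffix — and to a fresh state only if none does.
a: 0a undefined. 0a->0: no, a/aaaa meet in 0. Open state 1: 0a->1.
b: 0b undefined. 0b->0: no, a/ba meet in 1. 0b->1: ok.
c: 0c undefined. 0c->0: ok.
aa: 1a undefined. 1a->0: no, bb/aacab meet in 1 with "b" left. 1a->1: no, a/ba meet in 1. Open state 2: 1a->2.
ab: 1b undefined. 1b->0: no, bb/cc meet in 0. 1b->1: ok.
ac: 1c undefined. 1c->0: no, bb/bbbbcb meet in 1. 1c->1: no, bb/bbbbcb meet in 1. 1c->2: no, bc/ba meet in 2. Open state 3: 1c->3.
aaa: 2a undefined. 2a->0: no, bb/abaacb meet in 1. 2a->1: no, acc/bbaacc meet in 3 with "c" left. 2a->2: ok.
aab: 2b undefined. 2b->0: no, bb/caaaba meet in 1. 2b->1: ok.
aac: 2c undefined. 2c->0: no, bb/abaacb meet in 1. 2c->1: no, bb/abaacb meet in 1. 2c->2: no, bb/abaacb meet in 1. 2c->3: no, acc/bbaacc meet in 3 with "c" left. Open state 4: 2c->4.
acc: 3c undefined. 3c->0: no, acc/cc meet in 0. 3c->1: ok.
bca: 3a undefined. 3a->0: no, bb/bcaacc meet in 1. 3a->1: ok.
aaca: 4a undefined. 4a->0: no, bb/aacab meet in 1. 4a->1: no, bb/aacab meet in 1. 4a->2: no, bb/aacab meet in 1. 4a->3: ok.
aabcb: 3b undefined. 3b->0: ok.
abaacb: 4b undefined. 4b->0: ok.
bbaacc: 4c undefined. 4c->0: ok.
All examples now run through 5 states with every (state, symbol) defined. Accept strings end in {1,3,4}, Reject strings end in {0,2}; accept={1,3,4}.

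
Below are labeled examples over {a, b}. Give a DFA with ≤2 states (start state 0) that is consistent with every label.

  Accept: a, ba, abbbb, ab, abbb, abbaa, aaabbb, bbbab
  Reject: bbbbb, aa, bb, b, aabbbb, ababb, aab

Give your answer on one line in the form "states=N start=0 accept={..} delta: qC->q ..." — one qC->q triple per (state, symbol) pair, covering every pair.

Fold the examples into a partial DFA from state 0: repeatedly fix the first undefined (state, symbol) met by the shortest-then-alphabetical prefix, trying targets in increasing order and rejecting any under which an Accept and a Reject string meet in one state with the same remainder; add a state when all current targets are rejected. Accepting states are where Accept strings end.
a: 0a undefined. 0a->0: no, a/aa meet in 0. Open state 1: 0a->1.
b: 0b undefined. 0b->0: ok.
aa: 1a undefined. 1a->0: ok.
ab: 1b undefined. 1b->0: no, abbbb/bbbbb meet in 0. 1b->1: ok.
All examples now run through 2 states with every (state, symbol) defined. Accept strings end in {1}, Reject strings end in {0}; accept={1}.

states=2 start=0 accept={1} delta: 0a->1 0b->0 1a->0 1b->1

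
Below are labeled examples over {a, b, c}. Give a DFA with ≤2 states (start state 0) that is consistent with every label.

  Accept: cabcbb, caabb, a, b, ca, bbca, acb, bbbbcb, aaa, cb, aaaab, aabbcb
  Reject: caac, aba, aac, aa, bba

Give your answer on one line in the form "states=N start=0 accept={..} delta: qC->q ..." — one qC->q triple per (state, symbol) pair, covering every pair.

states=2 start=0 accept={1} delta: 0a->1 0b->1 0c->0 1a->0 1b->1 1c->0

State merging on the prefix tree: take the shortest (then alphabetical) example prefix whose next move is undefined and point that move at state 0, else 1, else 2, ...; a target is out if some Accept/Reject pair would then sit in one state with the same input left (inseparable). If every existing state is out, open a new one.
a: 0a undefined. 0a->0: no, a/aa meet in 0. Open state 1: 0a->1.
b: 0b undefined. 0b->0: no, a/bba meet in 1. 0b->1: ok.
c: 0c undefined. 0c->0: ok.
aa: 1a undefined. 1a->0: ok.
ab: 1b undefined. 1b->0: no, cabcbb/caac meet in 0. 1b->1: ok.
ac: 1c undefined. 1c->0: ok.
All examples now run through 2 states with every (state, symbol) defined. Accept strings end in {1}, Reject strings end in {0}; accept={1}.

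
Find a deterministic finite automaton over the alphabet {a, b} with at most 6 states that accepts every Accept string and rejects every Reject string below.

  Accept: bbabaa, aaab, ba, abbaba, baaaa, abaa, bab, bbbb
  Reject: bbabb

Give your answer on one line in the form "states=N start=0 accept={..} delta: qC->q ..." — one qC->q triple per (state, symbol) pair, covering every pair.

states=3 start=0 accept={0,1} delta: 0a->0 0b->1 1a->0 1b->2 2a->0 2b->0

Grow the machine one transition at a time. Run the examples from 0; the earliest place one falls off (shortest prefix, ties alphabetical) gets sent to the lowest-numbered state that keeps every Accept/Reject pair distinguishable — a pair clashes when both reach the same state with identical unread suffix — and to a fresh state only if none does.
a: 0a undefined. 0a->0: ok.
b: 0b undefined. 0b->0: no, bbabaa/bbabb meet in 0. Open state 1: 0b->1.
ba: 1a undefined. 1a->0: ok.
bb: 1b undefined. 1b->0: no, bbabaa/bbabb meet in 0. 1b->1: no, aaab/bbabb meet in 1. Open state 2: 1b->2.
bba: 2a undefined. 2a->0: ok.
bbb: 2b undefined. 2b->0: ok.
All examples now run through 3 states with every (state, symbol) defined. Accept strings end in {0,1}, Reject strings end in {2}; accept={0,1}.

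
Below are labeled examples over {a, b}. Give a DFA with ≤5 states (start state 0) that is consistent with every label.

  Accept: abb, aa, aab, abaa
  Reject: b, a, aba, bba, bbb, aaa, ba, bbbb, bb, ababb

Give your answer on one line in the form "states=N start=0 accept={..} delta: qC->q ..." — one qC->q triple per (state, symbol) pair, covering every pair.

Grow the machine one transition at a time. Run the examples from 0; the earliest place one falls off (shortest prefix, ties alphabetical) gets sent to the lowest-numbered state that keeps every Accept/Reject pair distinguishable — a pair clashes when both reach the same state with identical unread suffix — and to a fresh state only if none does.
a: 0a undefined. 0a->0: no, abb/bb meet in 0 with "bb" left. Open state 1: 0a->1.
b: 0b undefined. 0b->0: ok.
aa: 1a undefined. 1a->0: no, aa/b meet in 0. 1a->1: no, aa/a meet in 1. Open state 2: 1a->2.
ab: 1b undefined. 1b->0: no, abb/b meet in 0. 1b->1: no, abb/a meet in 1. 1b->2: ok.
aaa: 2a undefined. 2a->0: no, abaa/a meet in 1. 2a->1: no, abb/ababb meet in 2 with "b" left. 2a->2: no, aa/aba meet in 2. Open state 3: 2a->3.
aab: 2b undefined. 2b->0: no, abb/b meet in 0. 2b->1: no, abb/a meet in 1. 2b->2: ok.
abaa: 3a undefined. 3a->0: no, abaa/b meet in 0. 3a->1: no, abaa/a meet in 1. 3a->2: ok.
abab: 3b undefined. 3b->0: ok.
All examples now run through 4 states with every (state, symbol) defined. Accept strings end in {2}, Reject strings end in {0,1,3}; accept={2}.

states=4 start=0 accept={2} delta: 0a->1 0b->0 1a->2 1b->2 2a->3 2b->2 3a->2 3b->0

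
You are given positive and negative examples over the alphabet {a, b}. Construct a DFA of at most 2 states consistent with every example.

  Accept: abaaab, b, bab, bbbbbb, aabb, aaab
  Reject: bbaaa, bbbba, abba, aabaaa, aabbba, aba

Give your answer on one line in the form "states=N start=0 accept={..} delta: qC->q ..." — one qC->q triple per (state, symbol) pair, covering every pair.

State merging on the prefix tree: take the shortest (then alphabetical) example prefix whose next move is undefined and point that move at state 0, else 1, else 2, ...; a target is out if some Accept/Reject pair would then sit in one state with the same input left (inseparable). If every existing state is out, open a new one.
a: 0a undefined. 0a->0: ok.
b: 0b undefined. 0b->0: no, abaaab/bbaaa meet in 0. Open state 1: 0b->1.
ba: 1a undefined. 1a->0: ok.
bb: 1b undefined. 1b->0: no, bbbbbb/bbaaa meet in 0. 1b->1: ok.
All examples now run through 2 states with every (state, symbol) defined. Accept strings end in {1}, Reject strings end in {0}; accept={1}.

states=2 start=0 accept={1} delta: 0a->0 0b->1 1a->0 1b->1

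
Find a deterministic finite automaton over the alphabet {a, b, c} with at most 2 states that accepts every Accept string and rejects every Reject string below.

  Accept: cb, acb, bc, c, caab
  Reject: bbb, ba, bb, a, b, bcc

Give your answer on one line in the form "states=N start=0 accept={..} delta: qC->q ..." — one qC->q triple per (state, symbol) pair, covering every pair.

states=2 start=0 accept={1} delta: 0a->0 0b->0 0c->1 1a->1 1b->1 1c->0

Fold the examples into a partial DFA from state 0: repeatedly fix the first undefined (state, symbol) met by the shortest-then-alphabetical prefix, trying targets in increasing order and rejecting any under which an Accept and a Reject string meet in one state with the same remainder; add a state when all current targets are rejected. Accepting states are where Accept strings end.
a: 0a undefined. 0a->0: ok.
b: 0b undefined. 0b->0: ok.
c: 0c undefined. 0c->0: no, cb/bbb meet in 0. Open state 1: 0c->1.
ca: 1a undefined. 1a->0: no, caab/bbb meet in 0. 1a->1: ok.
cb: 1b undefined. 1b->0: no, cb/bbb meet in 0. 1b->1: ok.
bcc: 1c undefined. 1c->0: ok.
All examples now run through 2 states with every (state, symbol) defined. Accept strings end in {1}, Reject strings end in {0}; accept={1}.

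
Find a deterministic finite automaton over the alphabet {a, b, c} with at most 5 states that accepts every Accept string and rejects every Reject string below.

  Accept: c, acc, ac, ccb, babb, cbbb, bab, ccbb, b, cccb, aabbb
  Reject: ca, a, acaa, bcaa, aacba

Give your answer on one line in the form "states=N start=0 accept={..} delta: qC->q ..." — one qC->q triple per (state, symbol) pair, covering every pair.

states=2 start=0 accept={1} delta: 0a->0 0b->1 0c->1 1a->0 1b->1 1c->1

Fold the examples into a partial DFA from state 0: repeatedly fix the first undefined (state, symbol) met by the shortest-then-alphabetical prefix, trying targets in increasing order and rejecting any under which an Accept and a Reject string meet in one state with the same remainder; add a state when all current targets are rejected. Accepting states are where Accept strings end.
a: 0a undefined. 0a->0: ok.
b: 0b undefined. 0b->0: no, babb/a meet in 0. Open state 1: 0b->1.
c: 0c undefined. 0c->0: no, c/ca meet in 0. 0c->1: ok.
ba: 1a undefined. 1a->0: ok.
bc: 1c undefined. 1c->0: no, acc/ca meet in 0. 1c->1: ok.
cb: 1b undefined. 1b->0: no, ccb/ca meet in 0. 1b->1: ok.
All examples now run through 2 states with every (state, symbol) defined. Accept strings end in {1}, Reject strings end in {0}; accept={1}.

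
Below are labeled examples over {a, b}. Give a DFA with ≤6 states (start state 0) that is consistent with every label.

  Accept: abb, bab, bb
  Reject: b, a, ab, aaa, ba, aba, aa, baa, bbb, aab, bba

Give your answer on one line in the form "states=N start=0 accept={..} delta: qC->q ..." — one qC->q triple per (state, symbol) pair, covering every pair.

states=3 start=0 accept={2} delta: 0a->0 0b->1 1a->1 1b->2 2a->0 2b->0

Fold the examples into a partial DFA from state 0: repeatedly fix the first undefined (state, symbol) met by the shortest-then-alphabetical prefix, trying targets in increasing order and rejecting any under which an Accept and a Reject string meet in one state with the same remainder; add a state when all current targets are rejected. Accepting states are where Accept strings end.
a: 0a undefined. 0a->0: ok.
b: 0b undefined. 0b->0: no, abb/b meet in 0. Open state 1: 0b->1.
ba: 1a undefined. 1a->0: no, bab/b meet in 1. 1a->1: ok.
bb: 1b undefined. 1b->0: no, abb/a meet in 0. 1b->1: no, abb/b meet in 1. Open state 2: 1b->2.
bba: 2a undefined. 2a->0: ok.
bbb: 2b undefined. 2b->0: ok.
All examples now run through 3 states with every (state, symbol) defined. Accept strings end in {2}, Reject strings end in {0,1}; accept={2}.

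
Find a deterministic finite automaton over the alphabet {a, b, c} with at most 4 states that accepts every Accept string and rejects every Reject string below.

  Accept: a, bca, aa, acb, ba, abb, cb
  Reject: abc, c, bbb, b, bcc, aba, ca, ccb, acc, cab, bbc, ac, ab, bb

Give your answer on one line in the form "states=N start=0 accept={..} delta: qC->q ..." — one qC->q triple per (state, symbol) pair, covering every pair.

states=4 start=0 accept={0,1} delta: 0a->1 0b->2 0c->3 1a->0 1b->3 1c->3 2a->0 2b->2 2c->2 3a->2 3b->0 3c->2

Fold the examples into a partial DFA from state 0: repeatedly fix the first undefined (state, symbol) met by the shortest-then-alphabetical prefix, trying targets in increasing order and rejecting any under which an Accept and a Reject string meet in one state with the same remainder; add a state when all current targets are rejected. Accepting states are where Accept strings end.
a: 0a undefined. 0a->0: no, ba/aba meet in 0 with "ba" left. Open state 1: 0a->1.
b: 0b undefined. 0b->0: no, bca/ca meet in 0 with "ca" left. 0b->1: no, a/b meet in 1. Open state 2: 0b->2.
c: 0c undefined. 0c->0: no, a/ca meet in 1. 0c->1: no, a/c meet in 1. 0c->2: no, ba/ca meet in 2 with "a" left. Open state 3: 0c->3.
aa: 1a undefined. 1a->0: ok.
ab: 1b undefined. 1b->0: no, a/aba meet in 1. 1b->1: no, a/ab meet in 1. 1b->2: no, ba/aba meet in 2 with "a" left. 1b->3: ok.
ac: 1c undefined. 1c->0: no, aa/ac meet in 0. 1c->1: no, a/acc meet in 1. 1c->2: no, acb/bb meet in 2 with "b" left. 1c->3: ok.
ba: 2a undefined. 2a->0: ok.
bb: 2b undefined. 2b->0: no, aa/bb meet in 0. 2b->1: no, a/bb meet in 1. 2b->2: ok.
bc: 2c undefined. 2c->0: no, aa/bbc meet in 0. 2c->1: no, a/bbc meet in 1. 2c->2: ok.
ca: 3a undefined. 3a->0: no, bca/aba meet in 0. 3a->1: no, a/aba meet in 1. 3a->2: ok.
cb: 3b undefined. 3b->0: ok.
cc: 3c undefined. 3c->0: no, bca/abc meet in 0. 3c->1: no, a/abc meet in 1. 3c->2: ok.
All examples now run through 4 states with every (state, symbol) defined. Accept strings end in {0,1}, Reject strings end in {2,3}; accept={0,1}.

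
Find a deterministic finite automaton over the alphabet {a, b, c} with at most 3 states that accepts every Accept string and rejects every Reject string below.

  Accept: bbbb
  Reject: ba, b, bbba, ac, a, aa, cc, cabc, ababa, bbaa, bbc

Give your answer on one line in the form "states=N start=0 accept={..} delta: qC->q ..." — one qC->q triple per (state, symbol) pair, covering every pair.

Grow the machine one transition at a time. Run the examples from 0; the earliest place one falls off (shortest prefix, ties alphabetical) gets sent to the lowest-numbered state that keeps every Accept/Reject pair distinguishable — a pair clashes when both reach the same state with identical unread suffix — and to a fresh state only if none does.
a: 0a undefined. 0a->0: ok.
b: 0b undefined. 0b->0: no, bbbb/ba meet in 0. Open state 1: 0b->1.
c: 0c undefined. 0c->0: ok.
ba: 1a undefined. 1a->0: ok.
bb: 1b undefined. 1b->0: no, bbbb/ba meet in 0. 1b->1: no, bbbb/b meet in 1. Open state 2: 1b->2.
bba: 2a undefined. 2a->0: ok.
bbb: 2b undefined. 2b->0: no, bbbb/b meet in 1. 2b->1: ok.
bbc: 2c undefined. 2c->0: ok.
cabc: 1c undefined. 1c->0: ok.
All examples now run through 3 states with every (state, symbol) defined. Accept strings end in {2}, Reject strings end in {0,1}; accept={2}.

states=3 start=0 accept={2} delta: 0a->0 0b->1 0c->0 1a->0 1b->2 1c->0 2a->0 2b->1 2c->0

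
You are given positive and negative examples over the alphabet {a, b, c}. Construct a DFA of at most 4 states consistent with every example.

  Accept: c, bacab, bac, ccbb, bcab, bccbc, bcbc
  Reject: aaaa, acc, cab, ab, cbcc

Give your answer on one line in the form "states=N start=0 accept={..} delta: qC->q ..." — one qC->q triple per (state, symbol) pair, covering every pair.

Fold the examples into a partial DFA from state 0: repeatedly fix the first undefined (state, symbol) met by the shortest-then-alphabetical prefix, trying targets in increasing order and rejecting any under which an Accept and a Reject string meet in one state with the same remainder; add a state when all current targets are rejected. Accepting states are where Accept strings end.
a: 0a undefined. 0a->0: ok.
b: 0b undefined. 0b->0: no, bacab/cab meet in 0 with "cab" left. Open state 1: 0b->1.
c: 0c undefined. 0c->0: no, c/aaaa meet in 0. 0c->1: no, c/ab meet in 1. Open state 2: 0c->2.
ba: 1a undefined. 1a->0: no, bacab/cab meet in 2 with "ab" left. 1a->1: ok.
bc: 1c undefined. 1c->0: no, bacab/ab meet in 1. 1c->1: no, bac/ab meet in 1. 1c->2: no, bacab/cab meet in 2 with "ab" left. Open state 3: 1c->3.
ca: 2a undefined. 2a->0: ok.
cb: 2b undefined. 2b->0: ok.
cc: 2c undefined. 2c->0: ok.
bca: 3a undefined. 3a->0: no, bacab/cab meet in 1. 3a->1: ok.
bcb: 3b undefined. 3b->0: ok.
bcc: 3c undefined. 3c->0: ok.
bcab: 1b undefined. 1b->0: no, bacab/aaaa meet in 0. 1b->1: no, bacab/cab meet in 1. 1b->2: ok.
All examples now run through 4 states with every (state, symbol) defined. Accept strings end in {2,3}, Reject strings end in {0,1}; accept={2,3}.

states=4 start=0 accept={2,3} delta: 0a->0 0b->1 0c->2 1a->1 1b->2 1c->3 2a->0 2b->0 2c->0 3a->1 3b->0 3c->0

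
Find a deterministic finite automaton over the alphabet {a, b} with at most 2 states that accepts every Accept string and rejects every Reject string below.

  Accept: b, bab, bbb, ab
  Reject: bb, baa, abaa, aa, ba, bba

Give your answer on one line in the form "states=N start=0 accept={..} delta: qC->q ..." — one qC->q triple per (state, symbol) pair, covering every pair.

states=2 start=0 accept={1} delta: 0a->0 0b->1 1a->0 1b->0

Grow the machine one transition at a time. Run the examples from 0; the earliest place one falls off (shortest prefix, ties alphabetical) gets sent to the lowest-numbered state that keeps every Accept/Reject pair distinguishable — a pair clashes when both reach the same state with identical unread suffix — and to a fresh state only if none does.
a: 0a undefined. 0a->0: ok.
b: 0b undefined. 0b->0: no, b/bb meet in 0. Open state 1: 0b->1.
ba: 1a undefined. 1a->0: ok.
bb: 1b undefined. 1b->0: ok.
All examples now run through 2 states with every (state, symbol) defined. Accept strings end in {1}, Reject strings end in {0}; accept={1}.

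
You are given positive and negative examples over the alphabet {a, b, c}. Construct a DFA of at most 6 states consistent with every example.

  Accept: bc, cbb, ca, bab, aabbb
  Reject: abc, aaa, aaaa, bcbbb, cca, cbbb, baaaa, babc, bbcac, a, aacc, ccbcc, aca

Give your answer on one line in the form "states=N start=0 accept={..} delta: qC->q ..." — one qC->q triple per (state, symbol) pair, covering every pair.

states=3 start=0 accept={2} delta: 0a->1 0b->0 0c->2 1a->1 1b->2 1c->1 2a->2 2b->1 2c->0

Fold the examples into a partial DFA from state 0: repeatedly fix the first undefined (state, symbol) met by the shortest-then-alphabetical prefix, trying targets in increasing order and rejecting any under which an Accept and a Reject string meet in one state with the same remainder; add a state when all current targets are rejected. Accepting states are where Accept strings end.
a: 0a undefined. 0a->0: no, bc/abc meet in 0 with "bc" left. Open state 1: 0a->1.
b: 0b undefined. 0b->0: ok.
c: 0c undefined. 0c->0: no, bc/bcbbb meet in 0. 0c->1: no, bc/a meet in 1. Open state 2: 0c->2.
aa: 1a undefined. 1a->0: no, aabbb/aaaa meet in 0. 1a->1: ok.
ab: 1b undefined. 1b->0: no, bc/abc meet in 2. 1b->1: no, bab/aaa meet in 1. 1b->2: ok.
ac: 1c undefined. 1c->0: no, bc/aacc meet in 2. 1c->1: ok.
ca: 2a undefined. 2a->0: no, bc/bbcac meet in 2. 2a->1: no, ca/aaa meet in 1. 2a->2: ok.
cb: 2b undefined. 2b->0: no, cbb/bcbbb meet in 0. 2b->1: ok.
cc: 2c undefined. 2c->0: ok.
All examples now run through 3 states with every (state, symbol) defined. Accept strings end in {2}, Reject strings end in {0,1}; accept={2}.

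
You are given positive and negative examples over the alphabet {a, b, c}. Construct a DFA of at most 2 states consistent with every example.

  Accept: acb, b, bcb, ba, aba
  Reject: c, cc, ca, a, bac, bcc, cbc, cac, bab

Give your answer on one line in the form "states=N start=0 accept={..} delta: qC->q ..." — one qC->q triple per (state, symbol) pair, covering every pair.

Grow the machine one transition at a time. Run the examples from 0; the earliest place one falls off (shortest prefix, ties alphabetical) gets sent to the lowest-numbered state that keeps every Accept/Reject pair distinguishable — a pair clashes when both reach the same state with identical unread suffix — and to a fresh state only if none does.
a: 0a undefined. 0a->0: ok.
b: 0b undefined. 0b->0: no, b/a meet in 0. Open state 1: 0b->1.
c: 0c undefined. 0c->0: ok.
ba: 1a undefined. 1a->0: no, acb/bab meet in 1. 1a->1: ok.
bc: 1c undefined. 1c->0: ok.
bab: 1b undefined. 1b->0: ok.
All examples now run through 2 states with every (state, symbol) defined. Accept strings end in {1}, Reject strings end in {0}; accept={1}.

states=2 start=0 accept={1} delta: 0a->0 0b->1 0c->0 1a->1 1b->0 1c->0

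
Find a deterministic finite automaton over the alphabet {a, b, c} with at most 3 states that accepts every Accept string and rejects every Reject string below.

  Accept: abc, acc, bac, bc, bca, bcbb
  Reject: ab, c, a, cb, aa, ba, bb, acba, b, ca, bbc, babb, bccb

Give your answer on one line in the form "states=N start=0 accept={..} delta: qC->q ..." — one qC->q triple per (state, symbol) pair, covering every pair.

states=3 start=0 accept={2} delta: 0a->0 0b->1 0c->1 1a->1 1b->0 1c->2 2a->2 2b->2 2c->0

State merging on the prefix tree: take the shortest (then alphabetical) example prefix whose next move is undefined and point that move at state 0, else 1, else 2, ...; a target is out if some Accept/Reject pair would then sit in one state with the same input left (inseparable). If every existing state is out, open a new one.
a: 0a undefined. 0a->0: ok.
b: 0b undefined. 0b->0: no, abc/c meet in 0 with "c" left. Open state 1: 0b->1.
c: 0c undefined. 0c->0: no, acc/c meet in 0. 0c->1: ok.
ba: 1a undefined. 1a->0: no, bac/ab meet in 1. 1a->1: ok.
bb: 1b undefined. 1b->0: ok.
bc: 1c undefined. 1c->0: no, abc/a meet in 0. 1c->1: no, abc/ab meet in 1. Open state 2: 1c->2.
bca: 2a undefined. 2a->0: no, bca/a meet in 0. 2a->1: no, bca/ab meet in 1. 2a->2: ok.
bcb: 2b undefined. 2b->0: no, bcbb/ab meet in 1. 2b->1: no, bcbb/a meet in 0. 2b->2: ok.
bcc: 2c undefined. 2c->0: ok.
All examples now run through 3 states with every (state, symbol) defined. Accept strings end in {2}, Reject strings end in {0,1}; accept={2}.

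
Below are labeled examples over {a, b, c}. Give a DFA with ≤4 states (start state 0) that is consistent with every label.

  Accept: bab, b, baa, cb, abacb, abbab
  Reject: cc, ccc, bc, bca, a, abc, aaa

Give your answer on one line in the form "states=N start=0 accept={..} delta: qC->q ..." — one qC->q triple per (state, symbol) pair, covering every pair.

states=2 start=0 accept={1} delta: 0a->0 0b->1 0c->0 1a->1 1b->1 1c->0

Fold the examples into a partial DFA from state 0: repeatedly fix the first undefined (state, symbol) met by the shortest-then-alphabetical prefix, trying targets in increasing order and rejecting any under which an Accept and a Reject string meet in one state with the same remainder; add a state when all current targets are rejected. Accepting states are where Accept strings end.
a: 0a undefined. 0a->0: ok.
b: 0b undefined. 0b->0: no, bab/a meet in 0. Open state 1: 0b->1.
c: 0c undefined. 0c->0: ok.
ba: 1a undefined. 1a->0: no, baa/cc meet in 0. 1a->1: ok.
bc: 1c undefined. 1c->0: ok.
abb: 1b undefined. 1b->0: no, bab/cc meet in 0. 1b->1: ok.
All examples now run through 2 states with every (state, symbol) defined. Accept strings end in {1}, Reject strings end in {0}; accept={1}.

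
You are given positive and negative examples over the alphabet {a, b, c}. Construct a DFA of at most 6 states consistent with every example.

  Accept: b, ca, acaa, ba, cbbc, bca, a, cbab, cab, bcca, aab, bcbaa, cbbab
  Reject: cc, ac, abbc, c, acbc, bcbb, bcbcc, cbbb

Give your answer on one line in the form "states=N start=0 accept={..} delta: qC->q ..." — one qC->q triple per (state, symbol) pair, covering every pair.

Fold the examples into a partial DFA from state 0: repeatedly fix the first undefined (state, symbol) met by the shortest-then-alphabetical prefix, trying targets in increasing order and rejecting any under which an Accept and a Reject string meet in one state with the same remainder; add a state when all current targets are rejected. Accepting states are where Accept strings end.
a: 0a undefined. 0a->0: ok.
b: 0b undefined. 0b->0: ok.
c: 0c undefined. 0c->0: no, b/cc meet in 0. Open state 1: 0c->1.
ca: 1a undefined. 1a->0: ok.
cb: 1b undefined. 1b->0: no, b/bcbb meet in 0. 1b->1: no, cbbc/cc meet in 1 with "c" left. Open state 2: 1b->2.
cc: 1c undefined. 1c->0: no, b/cc meet in 0. 1c->1: ok.
cba: 2a undefined. 2a->0: ok.
cbb: 2b undefined. 2b->0: no, b/bcbb meet in 0. 2b->1: no, cbbc/cc meet in 1. 2b->2: no, cbbc/acbc meet in 2 with "c" left. Open state 3: 2b->3.
acbc: 2c undefined. 2c->0: no, b/acbc meet in 0. 2c->1: ok.
cbba: 3a undefined. 3a->0: ok.
cbbb: 3b undefined. 3b->0: no, b/cbbb meet in 0. 3b->1: ok.
cbbc: 3c undefined. 3c->0: ok.
All examples now run through 4 states with every (state, symbol) defined. Accept strings end in {0}, Reject strings end in {1,3}; accept={0}.

states=4 start=0 accept={0} delta: 0a->0 0b->0 0c->1 1a->0 1b->2 1c->1 2a->0 2b->3 2c->1 3a->0 3b->1 3c->0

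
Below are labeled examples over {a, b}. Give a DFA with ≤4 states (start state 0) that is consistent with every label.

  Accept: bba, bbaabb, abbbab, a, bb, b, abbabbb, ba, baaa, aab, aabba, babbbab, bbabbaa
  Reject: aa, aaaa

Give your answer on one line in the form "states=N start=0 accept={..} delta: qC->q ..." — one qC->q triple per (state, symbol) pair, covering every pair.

states=3 start=0 accept={0,1} delta: 0a->1 0b->0 1a->2 1b->1 2a->1 2b->0

Fold the examples into a partial DFA from state 0: repeatedly fix the first undefined (state, symbol) met by the shortest-then-alphabetical prefix, trying targets in increasing order and rejecting any under which an Accept and a Reject string meet in one state with the same remainder; add a state when all current targets are rejected. Accepting states are where Accept strings end.
a: 0a undefined. 0a->0: no, a/aa meet in 0. Open state 1: 0a->1.
b: 0b undefined. 0b->0: ok.
aa: 1a undefined. 1a->0: no, bbaabb/aa meet in 0. 1a->1: no, bba/aa meet in 1. Open state 2: 1a->2.
ab: 1b undefined. 1b->0: no, bbabbaa/aa meet in 2. 1b->1: ok.
aaa: 2a undefined. 2a->0: no, bba/aaaa meet in 1. 2a->1: ok.
aab: 2b undefined. 2b->0: ok.
All examples now run through 3 states with every (state, symbol) defined. Accept strings end in {0,1}, Reject strings end in {2}; accept={0,1}.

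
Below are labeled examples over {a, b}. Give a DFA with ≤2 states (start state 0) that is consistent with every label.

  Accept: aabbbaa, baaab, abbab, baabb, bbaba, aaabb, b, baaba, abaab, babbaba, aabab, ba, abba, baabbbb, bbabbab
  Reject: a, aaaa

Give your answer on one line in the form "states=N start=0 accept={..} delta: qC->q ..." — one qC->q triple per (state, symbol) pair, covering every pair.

states=2 start=0 accept={1} delta: 0a->0 0b->1 1a->1 1b->1

Grow the machine one transition at a time. Run the examples from 0; the earliest place one falls off (shortest prefix, ties alphabetical) gets sent to the lowest-numbered state that keeps every Accept/Reject pair distinguishable — a pair clashes when both reach the same state with identical unread suffix — and to a fresh state only if none does.
a: 0a undefined. 0a->0: ok.
b: 0b undefined. 0b->0: no, aabbbaa/a meet in 0. Open state 1: 0b->1.
ba: 1a undefined. 1a->0: no, baaba/a meet in 0. 1a->1: ok.
bb: 1b undefined. 1b->0: no, baaab/a meet in 0. 1b->1: ok.
All examples now run through 2 states with every (state, symbol) defined. Accept strings end in {1}, Reject strings end in {0}; accept={1}.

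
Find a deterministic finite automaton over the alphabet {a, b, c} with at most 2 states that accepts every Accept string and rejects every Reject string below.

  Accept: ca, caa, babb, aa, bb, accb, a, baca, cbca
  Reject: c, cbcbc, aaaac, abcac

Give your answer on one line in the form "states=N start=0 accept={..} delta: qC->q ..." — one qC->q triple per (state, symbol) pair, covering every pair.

Fold the examples into a partial DFA from state 0: repeatedly fix the first undefined (state, symbol) met by the shortest-then-alphabetical prefix, trying targets in increasing order and rejecting any under which an Accept and a Reject string meet in one state with the same remainder; add a state when all current targets are rejected. Accepting states are where Accept strings end.
a: 0a undefined. 0a->0: ok.
b: 0b undefined. 0b->0: ok.
c: 0c undefined. 0c->0: no, ca/c meet in 0. Open state 1: 0c->1.
ca: 1a undefined. 1a->0: ok.
cb: 1b undefined. 1b->0: ok.
acc: 1c undefined. 1c->0: ok.
All examples now run through 2 states with every (state, symbol) defined. Accept strings end in {0}, Reject strings end in {1}; accept={0}.

states=2 start=0 accept={0} delta: 0a->0 0b->0 0c->1 1a->0 1b->0 1c->0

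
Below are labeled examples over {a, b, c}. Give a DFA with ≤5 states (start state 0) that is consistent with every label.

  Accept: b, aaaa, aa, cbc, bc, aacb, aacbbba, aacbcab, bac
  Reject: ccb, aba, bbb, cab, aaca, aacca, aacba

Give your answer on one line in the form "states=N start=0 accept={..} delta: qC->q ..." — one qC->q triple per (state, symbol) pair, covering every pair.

State merging on the prefix tree: take the shortest (then alphabetical) example prefix whose next move is undefined and point that move at state 0, else 1, else 2, ...; a target is out if some Accept/Reject pair would then sit in one state with the same input left (inseparable). If every existing state is out, open a new one.
a: 0a undefined. 0a->0: ok.
b: 0b undefined. 0b->0: no, b/aba meet in 0. Open state 1: 0b->1.
c: 0c undefined. 0c->0: no, b/ccb meet in 1. 0c->1: ok.
ba: 1a undefined. 1a->0: no, b/cab meet in 1. 1a->1: no, b/aba meet in 1. Open state 2: 1a->2.
bb: 1b undefined. 1b->0: no, b/bbb meet in 1. 1b->1: no, b/bbb meet in 1. 1b->2: no, aacb/aba meet in 2. Open state 3: 1b->3.
bc: 1c undefined. 1c->0: no, b/ccb meet in 1. 1c->1: no, aacb/ccb meet in 3. 1c->2: no, bc/aba meet in 2. 1c->3: ok.
bac: 2c undefined. 2c->0: ok.
bbb: 3b undefined. 3b->0: no, aaaa/ccb meet in 0. 3b->1: no, b/ccb meet in 1. 3b->2: ok.
cab: 2b undefined. 2b->0: no, aaaa/cab meet in 0. 2b->1: no, b/cab meet in 1. 2b->2: ok.
cbc: 3c undefined. 3c->0: ok.
aacba: 3a undefined. 3a->0: no, aaaa/aacca meet in 0. 3a->1: no, b/aacca meet in 1. 3a->2: ok.
aacbbba: 2a undefined. 2a->0: ok.
All examples now run through 4 states with every (state, symbol) defined. Accept strings end in {0,1,3}, Reject strings end in {2}; accept={0,1,3}.

states=4 start=0 accept={0,1,3} delta: 0a->0 0b->1 0c->1 1a->2 1b->3 1c->3 2a->0 2b->2 2c->0 3a->2 3b->2 3c->0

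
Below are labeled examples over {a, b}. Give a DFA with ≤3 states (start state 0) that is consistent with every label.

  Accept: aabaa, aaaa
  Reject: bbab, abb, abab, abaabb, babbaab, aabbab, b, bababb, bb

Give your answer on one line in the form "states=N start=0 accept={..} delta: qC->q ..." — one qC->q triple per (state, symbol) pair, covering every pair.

states=2 start=0 accept={0} delta: 0a->0 0b->1 1a->0 1b->1

State merging on the prefix tree: take the shortest (then alphabetical) example prefix whose next move is undefined and point that move at state 0, else 1, else 2, ...; a target is out if some Accept/Reject pair would then sit in one state with the same input left (inseparable). If every existing state is out, open a new one.
a: 0a undefined. 0a->0: ok.
b: 0b undefined. 0b->0: no, aabaa/bbab meet in 0. Open state 1: 0b->1.
ba: 1a undefined. 1a->0: ok.
bb: 1b undefined. 1b->0: no, aabaa/abb meet in 0. 1b->1: ok.
All examples now run through 2 states with every (state, symbol) defined. Accept strings end in {0}, Reject strings end in {1}; accept={0}.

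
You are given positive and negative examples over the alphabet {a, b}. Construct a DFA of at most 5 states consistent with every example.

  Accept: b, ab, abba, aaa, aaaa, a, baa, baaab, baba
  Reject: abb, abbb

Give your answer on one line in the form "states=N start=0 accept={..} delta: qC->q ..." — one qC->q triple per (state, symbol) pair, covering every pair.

states=3 start=0 accept={0,1} delta: 0a->0 0b->1 1a->0 1b->2 2a->0 2b->2

Grow the machine one transition at a time. Run the examples from 0; the earliest place one falls off (shortest prefix, ties alphabetical) gets sent to the lowest-numbered state that keeps every Accept/Reject pair distinguishable — a pair clashes when both reach the same state with identical unread suffix — and to a fresh state only if none does.
a: 0a undefined. 0a->0: ok.
b: 0b undefined. 0b->0: no, b/abb meet in 0. Open state 1: 0b->1.
ba: 1a undefined. 1a->0: ok.
abb: 1b undefined. 1b->0: no, b/abbb meet in 1. 1b->1: no, b/abb meet in 1. Open state 2: 1b->2.
abba: 2a undefined. 2a->0: ok.
abbb: 2b undefined. 2b->0: no, abba/abbb meet in 0. 2b->1: no, b/abbb meet in 1. 2b->2: ok.
All examples now run through 3 states with every (state, symbol) defined. Accept strings end in {0,1}, Reject strings end in {2}; accept={0,1}.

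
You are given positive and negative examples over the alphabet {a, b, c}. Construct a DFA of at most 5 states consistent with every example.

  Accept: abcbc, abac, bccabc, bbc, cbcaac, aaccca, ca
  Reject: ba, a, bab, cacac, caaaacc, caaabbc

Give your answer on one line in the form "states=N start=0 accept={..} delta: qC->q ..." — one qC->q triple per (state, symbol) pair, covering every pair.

states=4 start=0 accept={1,3} delta: 0a->0 0b->0 0c->1 1a->1 1b->2 1c->3 2a->1 2b->3 2c->1 3a->3 3b->0 3c->2

State merging on the prefix tree: take the shortest (then alphabetical) example prefix whose next move is undefined and point that move at state 0, else 1, else 2, ...; a target is out if some Accept/Reject pair would then sit in one state with the same input left (inseparable). If every existing state is out, open a new one.
a: 0a undefined. 0a->0: ok.
b: 0b undefined. 0b->0: ok.
c: 0c undefined. 0c->0: no, abcbc/ba meet in 0. Open state 1: 0c->1.
ca: 1a undefined. 1a->0: no, abac/cacac meet in 1. 1a->1: ok.
cb: 1b undefined. 1b->0: no, abcbc/caaabbc meet in 1. 1b->1: no, abcbc/caaabbc meet in 1 with "c" left. Open state 2: 1b->2.
bcc: 1c undefined. 1c->0: no, abac/cacac meet in 1. 1c->1: no, abac/cacac meet in 1. 1c->2: no, abcbc/caaaacc meet in 2 with "c" left. Open state 3: 1c->3.
cbc: 2c undefined. 2c->0: no, abcbc/ba meet in 0. 2c->1: ok.
bcca: 3a undefined. 3a->0: no, abcbc/cacac meet in 1. 3a->1: no, cbcaac/cacac meet in 3. 3a->2: no, abcbc/cacac meet in 1. 3a->3: ok.
aaccc: 3c undefined. 3c->0: no, aaccca/ba meet in 0. 3c->1: no, abcbc/cacac meet in 1. 3c->2: ok.
bccab: 3b undefined. 3b->0: ok.
aaccca: 2a undefined. 2a->0: no, aaccca/ba meet in 0. 2a->1: ok.
caaabb: 2b undefined. 2b->0: no, abcbc/caaabbc meet in 1. 2b->1: no, cbcaac/caaabbc meet in 3. 2b->2: no, abcbc/caaabbc meet in 1. 2b->3: ok.
All examples now run through 4 states with every (state, symbol) defined. Accept strings end in {1,3}, Reject strings end in {0,2}; accept={1,3}.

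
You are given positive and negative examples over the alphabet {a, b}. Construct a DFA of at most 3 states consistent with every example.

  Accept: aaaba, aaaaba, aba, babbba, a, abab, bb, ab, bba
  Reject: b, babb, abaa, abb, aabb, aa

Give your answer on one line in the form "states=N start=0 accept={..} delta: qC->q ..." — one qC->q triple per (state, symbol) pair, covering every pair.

states=3 start=0 accept={0,1} delta: 0a->1 0b->2 1a->2 1b->0 2a->1 2b->0

State merging on the prefix tree: take the shortest (then alphabetical) example prefix whose next move is undefined and point that move at state 0, else 1, else 2, ...; a target is out if some Accept/Reject pair would then sit in one state with the same input left (inseparable). If every existing state is out, open a new one.
a: 0a undefined. 0a->0: no, a/aa meet in 0. Open state 1: 0a->1.
b: 0b undefined. 0b->0: no, bb/b meet in 0. 0b->1: no, a/b meet in 1. Open state 2: 0b->2.
aa: 1a undefined. 1a->0: no, bb/aabb meet in 2 with "b" left. 1a->1: no, a/aa meet in 1. 1a->2: ok.
ab: 1b undefined. 1b->0: ok.
ba: 2a undefined. 2a->0: no, bb/babb meet in 2 with "b" left. 2a->1: ok.
bb: 2b undefined. 2b->0: ok.
All examples now run through 3 states with every (state, symbol) defined. Accept strings end in {0,1}, Reject strings end in {2}; accept={0,1}.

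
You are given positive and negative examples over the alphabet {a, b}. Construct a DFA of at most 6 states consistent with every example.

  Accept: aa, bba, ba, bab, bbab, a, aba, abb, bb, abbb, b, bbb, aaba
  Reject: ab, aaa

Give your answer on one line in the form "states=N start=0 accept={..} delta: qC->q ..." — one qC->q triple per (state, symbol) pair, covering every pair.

states=4 start=0 accept={1,2,3} delta: 0a->1 0b->2 1a->3 1b->0 2a->2 2b->2 3a->0 3b->0

Fold the examples into a partial DFA from state 0: repeatedly fix the first undefined (state, symbol) met by the shortest-then-alphabetical prefix, trying targets in increasing order and rejecting any under which an Accept and a Reject string meet in one state with the same remainder; add a state when all current targets are rejected. Accepting states are where Accept strings end.
a: 0a undefined. 0a->0: no, aa/aaa meet in 0. Open state 1: 0a->1.
b: 0b undefined. 0b->0: no, bab/ab meet in 1 with "b" left. 0b->1: no, bb/ab meet in 1 with "b" left. Open state 2: 0b->2.
aa: 1a undefined. 1a->0: no, a/aaa meet in 1. 1a->1: no, aa/aaa meet in 1. 1a->2: no, ba/aaa meet in 2 with "a" left. Open state 3: 1a->3.
ab: 1b undefined. 1b->0: ok.
ba: 2a undefined. 2a->0: no, ba/ab meet in 0. 2a->1: no, bab/ab meet in 0. 2a->2: ok.
bb: 2b undefined. 2b->0: no, bab/ab meet in 0. 2b->1: no, bbb/ab meet in 0. 2b->2: ok.
aaa: 3a undefined. 3a->0: ok.
aab: 3b undefined. 3b->0: ok.
All examples now run through 4 states with every (state, symbol) defined. Accept strings end in {1,2,3}, Reject strings end in {0}; accept={1,2,3}.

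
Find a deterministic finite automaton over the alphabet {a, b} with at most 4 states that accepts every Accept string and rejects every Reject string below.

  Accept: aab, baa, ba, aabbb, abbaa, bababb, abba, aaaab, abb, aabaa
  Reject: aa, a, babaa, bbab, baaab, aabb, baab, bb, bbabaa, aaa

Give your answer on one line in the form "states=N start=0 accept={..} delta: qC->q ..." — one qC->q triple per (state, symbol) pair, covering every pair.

states=3 start=0 accept={2} delta: 0a->1 0b->2 1a->0 1b->0 2a->2 2b->0

State merging on the prefix tree: take the shortest (then alphabetical) example prefix whose next move is undefined and point that move at state 0, else 1, else 2, ...; a target is out if some Accept/Reject pair would then sit in one state with the same input left (inseparable). If every existing state is out, open a new one.
a: 0a undefined. 0a->0: no, abb/aabb meet in 0 with "bb" left. Open state 1: 0a->1.
b: 0b undefined. 0b->0: no, aab/baab meet in 1 with "ab" left. 0b->1: no, baa/aaa meet in 1 with "aa" left. Open state 2: 0b->2.
aa: 1a undefined. 1a->0: ok.
ab: 1b undefined. 1b->0: ok.
ba: 2a undefined. 2a->0: no, aab/baaab meet in 2. 2a->1: no, aab/baab meet in 2. 2a->2: ok.
bb: 2b undefined. 2b->0: ok.
All examples now run through 3 states with every (state, symbol) defined. Accept strings end in {2}, Reject strings end in {0,1}; accept={2}.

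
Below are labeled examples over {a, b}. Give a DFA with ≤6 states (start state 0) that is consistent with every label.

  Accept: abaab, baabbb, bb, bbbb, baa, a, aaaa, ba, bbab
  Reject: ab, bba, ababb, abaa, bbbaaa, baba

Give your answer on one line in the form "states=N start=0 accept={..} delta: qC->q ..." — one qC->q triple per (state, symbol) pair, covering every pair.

states=6 start=0 accept={0,1,4,5} delta: 0a->1 0b->2 1a->0 1b->3 2a->1 2b->4 3a->3 3b->0 4a->2 4b->5 5a->3 5b->0

Grow the machine one transition at a time. Run the examples from 0; the earliest place one falls off (shortest prefix, ties alphabetical) gets sent to the lowest-numbered state that keeps every Accept/Reject pair distinguishable — a pair clashes when both reach the same state with identical unread suffix — and to a fresh state only if none does.
a: 0a undefined. 0a->0: no, baa/abaa meet in 0 with "baa" left. Open state 1: 0a->1.
b: 0b undefined. 0b->0: no, a/bba meet in 1. 0b->1: no, bb/ab meet in 1 with "b" left. Open state 2: 0b->2.
aa: 1a undefined. 1a->0: ok.
ab: 1b undefined. 1b->0: no, abaab/ababb meet in 2. 1b->1: no, abaab/ab meet in 1. 1b->2: no, baa/abaa meet in 2 with "aa" left. Open state 3: 1b->3.
ba: 2a undefined. 2a->0: no, aaaa/baba meet in 0. 2a->1: ok.
bb: 2b undefined. 2b->0: no, a/bba meet in 1. 2b->1: no, baabbb/ab meet in 3. 2b->2: no, a/bba meet in 1. 2b->3: no, bb/ab meet in 3. Open state 4: 2b->4.
aba: 3a undefined. 3a->0: no, abaab/ab meet in 3. 3a->1: no, baa/abaa meet in 0. 3a->2: no, abaab/ab meet in 3. 3a->3: ok.
bba: 4a undefined. 4a->0: no, baa/bba meet in 0. 4a->1: no, a/bba meet in 1. 4a->2: ok.
bbb: 4b undefined. 4b->0: no, bbbb/bba meet in 2. 4b->1: no, bbbb/ab meet in 3. 4b->2: no, baabbb/bba meet in 2. 4b->3: no, baabbb/ab meet in 3. 4b->4: no, baa/bbbaaa meet in 0. Open state 5: 4b->5.
abab: 3b undefined. 3b->0: ok.
bbba: 5a undefined. 5a->0: no, abaab/bbbaaa meet in 0. 5a->1: no, a/bbbaaa meet in 1. 5a->2: no, abaab/bbbaaa meet in 0. 5a->3: ok.
bbbb: 5b undefined. 5b->0: ok.
All examples now run through 6 states with every (state, symbol) defined. Accept strings end in {0,1,4,5}, Reject strings end in {2,3}; accept={0,1,4,5}.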